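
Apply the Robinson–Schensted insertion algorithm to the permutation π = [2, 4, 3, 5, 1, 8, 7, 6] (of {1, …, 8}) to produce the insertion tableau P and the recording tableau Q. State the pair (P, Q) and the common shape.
P = [1, 3, 5, 6] / [2, 7] / [4, 8];  Q = [1, 2, 4, 6] / [3, 7] / [5, 8];  common shape = (4, 2, 2)

Row-insert the values π_1, π_2, … into P one at a time, bumping the leftmost entry strictly greater than the inserted value down to the next row. The recording tableau Q records, in position (i, j), the step at which that cell was added to P.
  Insert 2 (step 1): P = [2];  Q = [1]
  Insert 4 (step 2): P = [2, 4];  Q = [1, 2]
  Insert 3 (step 3): P = [2, 3] / [4];  Q = [1, 2] / [3]
  Insert 5 (step 4): P = [2, 3, 5] / [4];  Q = [1, 2, 4] / [3]
  Insert 1 (step 5): P = [1, 3, 5] / [2] / [4];  Q = [1, 2, 4] / [3] / [5]
  Insert 8 (step 6): P = [1, 3, 5, 8] / [2] / [4];  Q = [1, 2, 4, 6] / [3] / [5]
  Insert 7 (step 7): P = [1, 3, 5, 7] / [2, 8] / [4];  Q = [1, 2, 4, 6] / [3, 7] / [5]
  Insert 6 (step 8): P = [1, 3, 5, 6] / [2, 7] / [4, 8];  Q = [1, 2, 4, 6] / [3, 7] / [5, 8]
Final shape: (4, 2, 2).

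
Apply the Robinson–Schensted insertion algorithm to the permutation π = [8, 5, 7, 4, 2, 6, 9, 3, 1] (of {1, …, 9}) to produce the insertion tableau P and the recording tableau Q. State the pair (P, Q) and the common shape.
P = [1, 3, 9] / [2, 6] / [4, 7] / [5] / [8];  Q = [1, 3, 7] / [2, 6] / [4, 8] / [5] / [9];  common shape = (3, 2, 2, 1, 1)

Row-insert the values π_1, π_2, … into P one at a time, bumping the leftmost entry strictly greater than the inserted value down to the next row. The recording tableau Q records, in position (i, j), the step at which that cell was added to P.
  Insert 8 (step 1): P = [8];  Q = [1]
  Insert 5 (step 2): P = [5] / [8];  Q = [1] / [2]
  Insert 7 (step 3): P = [5, 7] / [8];  Q = [1, 3] / [2]
  Insert 4 (step 4): P = [4, 7] / [5] / [8];  Q = [1, 3] / [2] / [4]
  Insert 2 (step 5): P = [2, 7] / [4] / [5] / [8];  Q = [1, 3] / [2] / [4] / [5]
  Insert 6 (step 6): P = [2, 6] / [4, 7] / [5] / [8];  Q = [1, 3] / [2, 6] / [4] / [5]
  Insert 9 (step 7): P = [2, 6, 9] / [4, 7] / [5] / [8];  Q = [1, 3, 7] / [2, 6] / [4] / [5]
  Insert 3 (step 8): P = [2, 3, 9] / [4, 6] / [5, 7] / [8];  Q = [1, 3, 7] / [2, 6] / [4, 8] / [5]
  Insert 1 (step 9): P = [1, 3, 9] / [2, 6] / [4, 7] / [5] / [8];  Q = [1, 3, 7] / [2, 6] / [4, 8] / [5] / [9]
Final shape: (3, 2, 2, 1, 1).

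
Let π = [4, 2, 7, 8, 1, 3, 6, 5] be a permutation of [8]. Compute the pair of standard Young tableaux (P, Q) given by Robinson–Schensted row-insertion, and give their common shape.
P = [1, 3, 5] / [2, 6, 8] / [4, 7];  Q = [1, 3, 4] / [2, 6, 7] / [5, 8];  common shape = (3, 3, 2)

Row-insert the values π_1, π_2, … into P one at a time, bumping the leftmost entry strictly greater than the inserted value down to the next row. The recording tableau Q records, in position (i, j), the step at which that cell was added to P.
  Insert 4 (step 1): P = [4];  Q = [1]
  Insert 2 (step 2): P = [2] / [4];  Q = [1] / [2]
  Insert 7 (step 3): P = [2, 7] / [4];  Q = [1, 3] / [2]
  Insert 8 (step 4): P = [2, 7, 8] / [4];  Q = [1, 3, 4] / [2]
  Insert 1 (step 5): P = [1, 7, 8] / [2] / [4];  Q = [1, 3, 4] / [2] / [5]
  Insert 3 (step 6): P = [1, 3, 8] / [2, 7] / [4];  Q = [1, 3, 4] / [2, 6] / [5]
  Insert 6 (step 7): P = [1, 3, 6] / [2, 7, 8] / [4];  Q = [1, 3, 4] / [2, 6, 7] / [5]
  Insert 5 (step 8): P = [1, 3, 5] / [2, 6, 8] / [4, 7];  Q = [1, 3, 4] / [2, 6, 7] / [5, 8]
Final shape: (3, 3, 2).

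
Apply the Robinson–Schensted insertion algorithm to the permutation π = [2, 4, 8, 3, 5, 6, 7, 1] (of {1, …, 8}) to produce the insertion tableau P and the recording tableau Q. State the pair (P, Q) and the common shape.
P = [1, 3, 5, 6, 7] / [2, 8] / [4];  Q = [1, 2, 3, 6, 7] / [4, 5] / [8];  common shape = (5, 2, 1)

Row-insert the values π_1, π_2, … into P one at a time, bumping the leftmost entry strictly greater than the inserted value down to the next row. The recording tableau Q records, in position (i, j), the step at which that cell was added to P.
  Insert 2 (step 1): P = [2];  Q = [1]
  Insert 4 (step 2): P = [2, 4];  Q = [1, 2]
  Insert 8 (step 3): P = [2, 4, 8];  Q = [1, 2, 3]
  Insert 3 (step 4): P = [2, 3, 8] / [4];  Q = [1, 2, 3] / [4]
  Insert 5 (step 5): P = [2, 3, 5] / [4, 8];  Q = [1, 2, 3] / [4, 5]
  Insert 6 (step 6): P = [2, 3, 5, 6] / [4, 8];  Q = [1, 2, 3, 6] / [4, 5]
  Insert 7 (step 7): P = [2, 3, 5, 6, 7] / [4, 8];  Q = [1, 2, 3, 6, 7] / [4, 5]
  Insert 1 (step 8): P = [1, 3, 5, 6, 7] / [2, 8] / [4];  Q = [1, 2, 3, 6, 7] / [4, 5] / [8]
Final shape: (5, 2, 1).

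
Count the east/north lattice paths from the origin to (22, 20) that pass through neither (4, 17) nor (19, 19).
Number of paths = 372405848010

Inclusion–exclusion. Total paths: C(42, 22) = 513791607420. Through P₁: C(21, 4)·C(21, 18) = 7960050. Through P₂: C(38, 19)·C(4, 3) = 141381055200. Since P₁ is strictly southwest of P₂, a monotone path through both must visit P₁ then P₂; paths through both = C(21, 4)·C(17, 15)·C(4, 3) = 3255840. Avoid both = 513791607420 − 7960050 − 141381055200 + 3255840 = 372405848010.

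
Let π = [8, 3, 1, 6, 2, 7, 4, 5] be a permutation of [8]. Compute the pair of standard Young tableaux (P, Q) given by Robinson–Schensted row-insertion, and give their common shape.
P = [1, 2, 4, 5] / [3, 6, 7] / [8];  Q = [1, 4, 6, 8] / [2, 5, 7] / [3];  common shape = (4, 3, 1)

Row-insert the values π_1, π_2, … into P one at a time, bumping the leftmost entry strictly greater than the inserted value down to the next row. The recording tableau Q records, in position (i, j), the step at which that cell was added to P.
  Insert 8 (step 1): P = [8];  Q = [1]
  Insert 3 (step 2): P = [3] / [8];  Q = [1] / [2]
  Insert 1 (step 3): P = [1] / [3] / [8];  Q = [1] / [2] / [3]
  Insert 6 (step 4): P = [1, 6] / [3] / [8];  Q = [1, 4] / [2] / [3]
  Insert 2 (step 5): P = [1, 2] / [3, 6] / [8];  Q = [1, 4] / [2, 5] / [3]
  Insert 7 (step 6): P = [1, 2, 7] / [3, 6] / [8];  Q = [1, 4, 6] / [2, 5] / [3]
  Insert 4 (step 7): P = [1, 2, 4] / [3, 6, 7] / [8];  Q = [1, 4, 6] / [2, 5, 7] / [3]
  Insert 5 (step 8): P = [1, 2, 4, 5] / [3, 6, 7] / [8];  Q = [1, 4, 6, 8] / [2, 5, 7] / [3]
Final shape: (4, 3, 1).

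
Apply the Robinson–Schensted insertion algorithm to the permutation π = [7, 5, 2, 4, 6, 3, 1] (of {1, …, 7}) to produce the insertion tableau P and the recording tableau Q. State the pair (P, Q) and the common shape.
P = [1, 3, 6] / [2] / [4] / [5] / [7];  Q = [1, 4, 5] / [2] / [3] / [6] / [7];  common shape = (3, 1, 1, 1, 1)

Row-insert the values π_1, π_2, … into P one at a time, bumping the leftmost entry strictly greater than the inserted value down to the next row. The recording tableau Q records, in position (i, j), the step at which that cell was added to P.
  Insert 7 (step 1): P = [7];  Q = [1]
  Insert 5 (step 2): P = [5] / [7];  Q = [1] / [2]
  Insert 2 (step 3): P = [2] / [5] / [7];  Q = [1] / [2] / [3]
  Insert 4 (step 4): P = [2, 4] / [5] / [7];  Q = [1, 4] / [2] / [3]
  Insert 6 (step 5): P = [2, 4, 6] / [5] / [7];  Q = [1, 4, 5] / [2] / [3]
  Insert 3 (step 6): P = [2, 3, 6] / [4] / [5] / [7];  Q = [1, 4, 5] / [2] / [3] / [6]
  Insert 1 (step 7): P = [1, 3, 6] / [2] / [4] / [5] / [7];  Q = [1, 4, 5] / [2] / [3] / [6] / [7]
Final shape: (3, 1, 1, 1, 1).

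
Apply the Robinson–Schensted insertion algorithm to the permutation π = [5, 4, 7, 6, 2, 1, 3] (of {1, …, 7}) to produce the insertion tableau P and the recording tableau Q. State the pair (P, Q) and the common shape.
P = [1, 3] / [2, 6] / [4, 7] / [5];  Q = [1, 3] / [2, 4] / [5, 7] / [6];  common shape = (2, 2, 2, 1)

Row-insert the values π_1, π_2, … into P one at a time, bumping the leftmost entry strictly greater than the inserted value down to the next row. The recording tableau Q records, in position (i, j), the step at which that cell was added to P.
  Insert 5 (step 1): P = [5];  Q = [1]
  Insert 4 (step 2): P = [4] / [5];  Q = [1] / [2]
  Insert 7 (step 3): P = [4, 7] / [5];  Q = [1, 3] / [2]
  Insert 6 (step 4): P = [4, 6] / [5, 7];  Q = [1, 3] / [2, 4]
  Insert 2 (step 5): P = [2, 6] / [4, 7] / [5];  Q = [1, 3] / [2, 4] / [5]
  Insert 1 (step 6): P = [1, 6] / [2, 7] / [4] / [5];  Q = [1, 3] / [2, 4] / [5] / [6]
  Insert 3 (step 7): P = [1, 3] / [2, 6] / [4, 7] / [5];  Q = [1, 3] / [2, 4] / [5, 7] / [6]
Final shape: (2, 2, 2, 1).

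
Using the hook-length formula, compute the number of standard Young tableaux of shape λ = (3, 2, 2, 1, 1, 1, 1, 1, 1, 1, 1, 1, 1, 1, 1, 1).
# SYT of shape (3, 2, 2, 1, 1, 1, 1, 1, 1, 1, 1, 1, 1, 1, 1, 1) = 11305

Hook-length formula: f^λ = n! / Π hook(c), product over all cells c of the Young diagram. For λ = (3, 2, 2, 1, 1, 1, 1, 1, 1, 1, 1, 1, 1, 1, 1, 1), n = 20 boxes. Hook lengths by row (left-to-right, top-to-bottom): [18, 4, 1]; [16, 2]; [15, 1]; [13]; [12]; [11]; [10]; [9]; [8]; [7]; [6]; [5]; [4]; [3]; [2]; [1]. Product of hooks = 215205838848000. So f^λ = 20! / 215205838848000 = 2432902008176640000 / 215205838848000 = 11305.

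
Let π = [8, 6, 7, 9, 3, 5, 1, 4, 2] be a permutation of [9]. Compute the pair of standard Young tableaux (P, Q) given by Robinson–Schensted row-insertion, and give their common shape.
P = [1, 2, 9] / [3, 4] / [5, 7] / [6] / [8];  Q = [1, 3, 4] / [2, 6] / [5, 8] / [7] / [9];  common shape = (3, 2, 2, 1, 1)

Row-insert the values π_1, π_2, … into P one at a time, bumping the leftmost entry strictly greater than the inserted value down to the next row. The recording tableau Q records, in position (i, j), the step at which that cell was added to P.
  Insert 8 (step 1): P = [8];  Q = [1]
  Insert 6 (step 2): P = [6] / [8];  Q = [1] / [2]
  Insert 7 (step 3): P = [6, 7] / [8];  Q = [1, 3] / [2]
  Insert 9 (step 4): P = [6, 7, 9] / [8];  Q = [1, 3, 4] / [2]
  Insert 3 (step 5): P = [3, 7, 9] / [6] / [8];  Q = [1, 3, 4] / [2] / [5]
  Insert 5 (step 6): P = [3, 5, 9] / [6, 7] / [8];  Q = [1, 3, 4] / [2, 6] / [5]
  Insert 1 (step 7): P = [1, 5, 9] / [3, 7] / [6] / [8];  Q = [1, 3, 4] / [2, 6] / [5] / [7]
  Insert 4 (step 8): P = [1, 4, 9] / [3, 5] / [6, 7] / [8];  Q = [1, 3, 4] / [2, 6] / [5, 8] / [7]
  Insert 2 (step 9): P = [1, 2, 9] / [3, 4] / [5, 7] / [6] / [8];  Q = [1, 3, 4] / [2, 6] / [5, 8] / [7] / [9]
Final shape: (3, 2, 2, 1, 1).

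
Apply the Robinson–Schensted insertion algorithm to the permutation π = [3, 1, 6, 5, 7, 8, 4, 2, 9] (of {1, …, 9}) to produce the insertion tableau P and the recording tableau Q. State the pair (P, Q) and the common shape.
P = [1, 2, 7, 8, 9] / [3, 4] / [5] / [6];  Q = [1, 3, 5, 6, 9] / [2, 4] / [7] / [8];  common shape = (5, 2, 1, 1)

Row-insert the values π_1, π_2, … into P one at a time, bumping the leftmost entry strictly greater than the inserted value down to the next row. The recording tableau Q records, in position (i, j), the step at which that cell was added to P.
  Insert 3 (step 1): P = [3];  Q = [1]
  Insert 1 (step 2): P = [1] / [3];  Q = [1] / [2]
  Insert 6 (step 3): P = [1, 6] / [3];  Q = [1, 3] / [2]
  Insert 5 (step 4): P = [1, 5] / [3, 6];  Q = [1, 3] / [2, 4]
  Insert 7 (step 5): P = [1, 5, 7] / [3, 6];  Q = [1, 3, 5] / [2, 4]
  Insert 8 (step 6): P = [1, 5, 7, 8] / [3, 6];  Q = [1, 3, 5, 6] / [2, 4]
  Insert 4 (step 7): P = [1, 4, 7, 8] / [3, 5] / [6];  Q = [1, 3, 5, 6] / [2, 4] / [7]
  Insert 2 (step 8): P = [1, 2, 7, 8] / [3, 4] / [5] / [6];  Q = [1, 3, 5, 6] / [2, 4] / [7] / [8]
  Insert 9 (step 9): P = [1, 2, 7, 8, 9] / [3, 4] / [5] / [6];  Q = [1, 3, 5, 6, 9] / [2, 4] / [7] / [8]
Final shape: (5, 2, 1, 1).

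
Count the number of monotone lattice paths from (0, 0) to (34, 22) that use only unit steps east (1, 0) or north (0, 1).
Number of paths = 2142582442263900

A monotone lattice path from (0, 0) to (34, 22) consists of 34 east steps and 22 north steps in some order, so it is determined by which 34 of the 56 steps are east. The count is C(56, 34) = 2142582442263900.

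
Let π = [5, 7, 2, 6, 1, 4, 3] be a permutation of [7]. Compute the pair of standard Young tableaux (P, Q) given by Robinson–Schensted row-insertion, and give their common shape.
P = [1, 3] / [2, 4] / [5, 6] / [7];  Q = [1, 2] / [3, 4] / [5, 6] / [7];  common shape = (2, 2, 2, 1)

Row-insert the values π_1, π_2, … into P one at a time, bumping the leftmost entry strictly greater than the inserted value down to the next row. The recording tableau Q records, in position (i, j), the step at which that cell was added to P.
  Insert 5 (step 1): P = [5];  Q = [1]
  Insert 7 (step 2): P = [5, 7];  Q = [1, 2]
  Insert 2 (step 3): P = [2, 7] / [5];  Q = [1, 2] / [3]
  Insert 6 (step 4): P = [2, 6] / [5, 7];  Q = [1, 2] / [3, 4]
  Insert 1 (step 5): P = [1, 6] / [2, 7] / [5];  Q = [1, 2] / [3, 4] / [5]
  Insert 4 (step 6): P = [1, 4] / [2, 6] / [5, 7];  Q = [1, 2] / [3, 4] / [5, 6]
  Insert 3 (step 7): P = [1, 3] / [2, 4] / [5, 6] / [7];  Q = [1, 2] / [3, 4] / [5, 6] / [7]
Final shape: (2, 2, 2, 1).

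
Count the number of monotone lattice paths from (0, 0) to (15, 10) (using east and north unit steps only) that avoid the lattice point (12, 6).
Number of paths = 2619020

Total paths from (0, 0) to (15, 10): C(25, 15) = 3268760. Paths through (12, 6): (paths (0, 0) → (12, 6)) × (paths (12, 6) → (15, 10)) = C(18, 12) · C(7, 3) = 18564 · 35 = 649740. Avoidance count = 3268760 − 649740 = 2619020.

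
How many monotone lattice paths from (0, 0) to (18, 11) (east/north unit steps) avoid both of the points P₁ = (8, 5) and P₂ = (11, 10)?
Number of paths = 22045842

Inclusion–exclusion. Total paths: C(29, 18) = 34597290. Through P₁: C(13, 8)·C(16, 10) = 10306296. Through P₂: C(21, 11)·C(8, 7) = 2821728. Since P₁ is strictly southwest of P₂, a monotone path through both must visit P₁ then P₂; paths through both = C(13, 8)·C(8, 3)·C(8, 7) = 576576. Avoid both = 34597290 − 10306296 − 2821728 + 576576 = 22045842.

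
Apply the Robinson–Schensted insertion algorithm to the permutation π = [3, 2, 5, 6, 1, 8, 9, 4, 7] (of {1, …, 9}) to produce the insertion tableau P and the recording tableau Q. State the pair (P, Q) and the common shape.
P = [1, 4, 6, 7, 9] / [2, 5, 8] / [3];  Q = [1, 3, 4, 6, 7] / [2, 8, 9] / [5];  common shape = (5, 3, 1)

Row-insert the values π_1, π_2, … into P one at a time, bumping the leftmost entry strictly greater than the inserted value down to the next row. The recording tableau Q records, in position (i, j), the step at which that cell was added to P.
  Insert 3 (step 1): P = [3];  Q = [1]
  Insert 2 (step 2): P = [2] / [3];  Q = [1] / [2]
  Insert 5 (step 3): P = [2, 5] / [3];  Q = [1, 3] / [2]
  Insert 6 (step 4): P = [2, 5, 6] / [3];  Q = [1, 3, 4] / [2]
  Insert 1 (step 5): P = [1, 5, 6] / [2] / [3];  Q = [1, 3, 4] / [2] / [5]
  Insert 8 (step 6): P = [1, 5, 6, 8] / [2] / [3];  Q = [1, 3, 4, 6] / [2] / [5]
  Insert 9 (step 7): P = [1, 5, 6, 8, 9] / [2] / [3];  Q = [1, 3, 4, 6, 7] / [2] / [5]
  Insert 4 (step 8): P = [1, 4, 6, 8, 9] / [2, 5] / [3];  Q = [1, 3, 4, 6, 7] / [2, 8] / [5]
  Insert 7 (step 9): P = [1, 4, 6, 7, 9] / [2, 5, 8] / [3];  Q = [1, 3, 4, 6, 7] / [2, 8, 9] / [5]
Final shape: (5, 3, 1).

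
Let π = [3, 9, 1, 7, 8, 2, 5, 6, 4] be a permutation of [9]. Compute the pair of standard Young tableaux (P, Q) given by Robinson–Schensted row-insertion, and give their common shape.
P = [1, 2, 4, 6] / [3, 5, 8] / [7] / [9];  Q = [1, 2, 5, 8] / [3, 4, 7] / [6] / [9];  common shape = (4, 3, 1, 1)

Row-insert the values π_1, π_2, … into P one at a time, bumping the leftmost entry strictly greater than the inserted value down to the next row. The recording tableau Q records, in position (i, j), the step at which that cell was added to P.
  Insert 3 (step 1): P = [3];  Q = [1]
  Insert 9 (step 2): P = [3, 9];  Q = [1, 2]
  Insert 1 (step 3): P = [1, 9] / [3];  Q = [1, 2] / [3]
  Insert 7 (step 4): P = [1, 7] / [3, 9];  Q = [1, 2] / [3, 4]
  Insert 8 (step 5): P = [1, 7, 8] / [3, 9];  Q = [1, 2, 5] / [3, 4]
  Insert 2 (step 6): P = [1, 2, 8] / [3, 7] / [9];  Q = [1, 2, 5] / [3, 4] / [6]
  Insert 5 (step 7): P = [1, 2, 5] / [3, 7, 8] / [9];  Q = [1, 2, 5] / [3, 4, 7] / [6]
  Insert 6 (step 8): P = [1, 2, 5, 6] / [3, 7, 8] / [9];  Q = [1, 2, 5, 8] / [3, 4, 7] / [6]
  Insert 4 (step 9): P = [1, 2, 4, 6] / [3, 5, 8] / [7] / [9];  Q = [1, 2, 5, 8] / [3, 4, 7] / [6] / [9]
Final shape: (4, 3, 1, 1).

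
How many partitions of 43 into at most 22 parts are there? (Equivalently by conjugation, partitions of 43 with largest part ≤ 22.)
p(43, parts ≤ 22) = 60547

Use the recurrence p(n, m) = p(n, m−1) + p(n−m, m): either the largest part is < m (count p(n, m−1)) or the largest part is exactly m (remove one copy of m, count p(n−m, m)). With p(0, ·) = 1 this gives p(43, parts ≤ 22) = 60547. (By conjugating Young diagrams, this also counts partitions of 43 into at most 22 parts.)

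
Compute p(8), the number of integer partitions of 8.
p(8) = 22

List all partitions of 8: 8, 7+1, 6+2, 6+1+1, 5+3, 5+2+1, 5+1+1+1, 4+4, 4+3+1, 4+2+2, 4+2+1+1, 4+1+1+1+1, 3+3+2, 3+3+1+1, 3+2+2+1, 3+2+1+1+1, 3+1+1+1+1+1, 2+2+2+2, 2+2+2+1+1, 2+2+1+1+1+1, 2+1+1+1+1+1+1, 1+1+1+1+1+1+1+1. Counting them gives p(8) = 22.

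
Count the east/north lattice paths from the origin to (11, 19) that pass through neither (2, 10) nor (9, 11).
Number of paths = 43883940

Inclusion–exclusion. Total paths: C(30, 11) = 54627300. Through P₁: C(12, 2)·C(18, 9) = 3208920. Through P₂: C(20, 9)·C(10, 2) = 7558200. Since P₁ is strictly southwest of P₂, a monotone path through both must visit P₁ then P₂; paths through both = C(12, 2)·C(8, 7)·C(10, 2) = 23760. Avoid both = 54627300 − 3208920 − 7558200 + 23760 = 43883940.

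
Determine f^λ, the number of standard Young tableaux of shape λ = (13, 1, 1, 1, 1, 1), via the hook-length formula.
# SYT of shape (13, 1, 1, 1, 1, 1) = 6188

Hook-length formula: f^λ = n! / Π hook(c), product over all cells c of the Young diagram. For λ = (13, 1, 1, 1, 1, 1), n = 18 boxes. Hook lengths by row (left-to-right, top-to-bottom): [18, 12, 11, 10, 9, 8, 7, 6, 5, 4, 3, 2, 1]; [5]; [4]; [3]; [2]; [1]. Product of hooks = 1034643456000. So f^λ = 18! / 1034643456000 = 6402373705728000 / 1034643456000 = 6188.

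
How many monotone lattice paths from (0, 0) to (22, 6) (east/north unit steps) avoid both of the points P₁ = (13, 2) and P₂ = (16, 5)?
Number of paths = 173922

Inclusion–exclusion. Total paths: C(28, 22) = 376740. Through P₁: C(15, 13)·C(13, 9) = 75075. Through P₂: C(21, 16)·C(7, 6) = 142443. Since P₁ is strictly southwest of P₂, a monotone path through both must visit P₁ then P₂; paths through both = C(15, 13)·C(6, 3)·C(7, 6) = 14700. Avoid both = 376740 − 75075 − 142443 + 14700 = 173922.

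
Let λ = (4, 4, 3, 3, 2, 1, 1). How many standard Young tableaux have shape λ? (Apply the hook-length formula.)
# SYT of shape (4, 4, 3, 3, 2, 1, 1) = 5250960

Hook-length formula: f^λ = n! / Π hook(c), product over all cells c of the Young diagram. For λ = (4, 4, 3, 3, 2, 1, 1), n = 18 boxes. Hook lengths by row (left-to-right, top-to-bottom): [10, 7, 5, 2]; [9, 6, 4, 1]; [7, 4, 2]; [6, 3, 1]; [4, 1]; [2]; [1]. Product of hooks = 1219276800. So f^λ = 18! / 1219276800 = 6402373705728000 / 1219276800 = 5250960.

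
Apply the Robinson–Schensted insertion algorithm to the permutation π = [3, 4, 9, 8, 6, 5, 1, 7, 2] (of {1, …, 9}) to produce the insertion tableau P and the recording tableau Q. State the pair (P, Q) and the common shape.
P = [1, 2, 5, 7] / [3, 4] / [6] / [8] / [9];  Q = [1, 2, 3, 8] / [4, 9] / [5] / [6] / [7];  common shape = (4, 2, 1, 1, 1)

Row-insert the values π_1, π_2, … into P one at a time, bumping the leftmost entry strictly greater than the inserted value down to the next row. The recording tableau Q records, in position (i, j), the step at which that cell was added to P.
  Insert 3 (step 1): P = [3];  Q = [1]
  Insert 4 (step 2): P = [3, 4];  Q = [1, 2]
  Insert 9 (step 3): P = [3, 4, 9];  Q = [1, 2, 3]
  Insert 8 (step 4): P = [3, 4, 8] / [9];  Q = [1, 2, 3] / [4]
  Insert 6 (step 5): P = [3, 4, 6] / [8] / [9];  Q = [1, 2, 3] / [4] / [5]
  Insert 5 (step 6): P = [3, 4, 5] / [6] / [8] / [9];  Q = [1, 2, 3] / [4] / [5] / [6]
  Insert 1 (step 7): P = [1, 4, 5] / [3] / [6] / [8] / [9];  Q = [1, 2, 3] / [4] / [5] / [6] / [7]
  Insert 7 (step 8): P = [1, 4, 5, 7] / [3] / [6] / [8] / [9];  Q = [1, 2, 3, 8] / [4] / [5] / [6] / [7]
  Insert 2 (step 9): P = [1, 2, 5, 7] / [3, 4] / [6] / [8] / [9];  Q = [1, 2, 3, 8] / [4, 9] / [5] / [6] / [7]
Final shape: (4, 2, 1, 1, 1).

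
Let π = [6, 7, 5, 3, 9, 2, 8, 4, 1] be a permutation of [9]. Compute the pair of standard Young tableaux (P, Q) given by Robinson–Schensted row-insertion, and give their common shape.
P = [1, 4, 8] / [2, 7] / [3, 9] / [5] / [6];  Q = [1, 2, 5] / [3, 7] / [4, 8] / [6] / [9];  common shape = (3, 2, 2, 1, 1)

Row-insert the values π_1, π_2, … into P one at a time, bumping the leftmost entry strictly greater than the inserted value down to the next row. The recording tableau Q records, in position (i, j), the step at which that cell was added to P.
  Insert 6 (step 1): P = [6];  Q = [1]
  Insert 7 (step 2): P = [6, 7];  Q = [1, 2]
  Insert 5 (step 3): P = [5, 7] / [6];  Q = [1, 2] / [3]
  Insert 3 (step 4): P = [3, 7] / [5] / [6];  Q = [1, 2] / [3] / [4]
  Insert 9 (step 5): P = [3, 7, 9] / [5] / [6];  Q = [1, 2, 5] / [3] / [4]
  Insert 2 (step 6): P = [2, 7, 9] / [3] / [5] / [6];  Q = [1, 2, 5] / [3] / [4] / [6]
  Insert 8 (step 7): P = [2, 7, 8] / [3, 9] / [5] / [6];  Q = [1, 2, 5] / [3, 7] / [4] / [6]
  Insert 4 (step 8): P = [2, 4, 8] / [3, 7] / [5, 9] / [6];  Q = [1, 2, 5] / [3, 7] / [4, 8] / [6]
  Insert 1 (step 9): P = [1, 4, 8] / [2, 7] / [3, 9] / [5] / [6];  Q = [1, 2, 5] / [3, 7] / [4, 8] / [6] / [9]
Final shape: (3, 2, 2, 1, 1).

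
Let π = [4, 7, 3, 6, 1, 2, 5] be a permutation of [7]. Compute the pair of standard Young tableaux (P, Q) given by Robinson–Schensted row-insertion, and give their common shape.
P = [1, 2, 5] / [3, 6] / [4, 7];  Q = [1, 2, 7] / [3, 4] / [5, 6];  common shape = (3, 2, 2)

Row-insert the values π_1, π_2, … into P one at a time, bumping the leftmost entry strictly greater than the inserted value down to the next row. The recording tableau Q records, in position (i, j), the step at which that cell was added to P.
  Insert 4 (step 1): P = [4];  Q = [1]
  Insert 7 (step 2): P = [4, 7];  Q = [1, 2]
  Insert 3 (step 3): P = [3, 7] / [4];  Q = [1, 2] / [3]
  Insert 6 (step 4): P = [3, 6] / [4, 7];  Q = [1, 2] / [3, 4]
  Insert 1 (step 5): P = [1, 6] / [3, 7] / [4];  Q = [1, 2] / [3, 4] / [5]
  Insert 2 (step 6): P = [1, 2] / [3, 6] / [4, 7];  Q = [1, 2] / [3, 4] / [5, 6]
  Insert 5 (step 7): P = [1, 2, 5] / [3, 6] / [4, 7];  Q = [1, 2, 7] / [3, 4] / [5, 6]
Final shape: (3, 2, 2).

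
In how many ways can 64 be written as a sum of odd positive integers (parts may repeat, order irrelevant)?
p_odd(64) = 16444

Enumerate partitions using only odd parts via the recurrence o(n, m) = o(n, m−2) + o(n−m, m) over odd m, starting from the largest odd part ≤ n. This gives p_odd(64) = 16444. (Euler's theorem: equals the count of distinct-part partitions.)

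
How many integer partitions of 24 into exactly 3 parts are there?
p(24, 3 parts) = 48

Partitions of n into exactly k parts are in bijection with partitions of n − k into at most k parts (subtract 1 from each part). So p(24, exactly 3) = p(21, parts ≤ 3). Computing via the recurrence p(m, j) = p(m, j−1) + p(m−j, j) gives 48.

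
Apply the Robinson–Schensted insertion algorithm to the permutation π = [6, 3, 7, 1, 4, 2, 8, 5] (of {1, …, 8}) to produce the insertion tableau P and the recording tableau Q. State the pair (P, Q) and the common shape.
P = [1, 2, 5] / [3, 4, 8] / [6, 7];  Q = [1, 3, 7] / [2, 5, 8] / [4, 6];  common shape = (3, 3, 2)

Row-insert the values π_1, π_2, … into P one at a time, bumping the leftmost entry strictly greater than the inserted value down to the next row. The recording tableau Q records, in position (i, j), the step at which that cell was added to P.
  Insert 6 (step 1): P = [6];  Q = [1]
  Insert 3 (step 2): P = [3] / [6];  Q = [1] / [2]
  Insert 7 (step 3): P = [3, 7] / [6];  Q = [1, 3] / [2]
  Insert 1 (step 4): P = [1, 7] / [3] / [6];  Q = [1, 3] / [2] / [4]
  Insert 4 (step 5): P = [1, 4] / [3, 7] / [6];  Q = [1, 3] / [2, 5] / [4]
  Insert 2 (step 6): P = [1, 2] / [3, 4] / [6, 7];  Q = [1, 3] / [2, 5] / [4, 6]
  Insert 8 (step 7): P = [1, 2, 8] / [3, 4] / [6, 7];  Q = [1, 3, 7] / [2, 5] / [4, 6]
  Insert 5 (step 8): P = [1, 2, 5] / [3, 4, 8] / [6, 7];  Q = [1, 3, 7] / [2, 5, 8] / [4, 6]
Final shape: (3, 3, 2).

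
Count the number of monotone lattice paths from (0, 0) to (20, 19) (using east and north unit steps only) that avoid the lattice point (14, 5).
Number of paths = 68472563130

Total paths from (0, 0) to (20, 19): C(39, 20) = 68923264410. Paths through (14, 5): (paths (0, 0) → (14, 5)) × (paths (14, 5) → (20, 19)) = C(19, 14) · C(20, 6) = 11628 · 38760 = 450701280. Avoidance count = 68923264410 − 450701280 = 68472563130.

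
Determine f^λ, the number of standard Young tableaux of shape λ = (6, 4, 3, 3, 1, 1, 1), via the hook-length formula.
# SYT of shape (6, 4, 3, 3, 1, 1, 1) = 41570100

Hook-length formula: f^λ = n! / Π hook(c), product over all cells c of the Young diagram. For λ = (6, 4, 3, 3, 1, 1, 1), n = 19 boxes. Hook lengths by row (left-to-right, top-to-bottom): [12, 8, 7, 4, 2, 1]; [9, 5, 4, 1]; [7, 3, 2]; [6, 2, 1]; [3]; [2]; [1]. Product of hooks = 2926264320. So f^λ = 19! / 2926264320 = 121645100408832000 / 2926264320 = 41570100.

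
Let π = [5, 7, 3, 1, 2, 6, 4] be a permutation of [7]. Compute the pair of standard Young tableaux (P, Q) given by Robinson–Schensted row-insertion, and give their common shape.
P = [1, 2, 4] / [3, 6] / [5, 7];  Q = [1, 2, 6] / [3, 5] / [4, 7];  common shape = (3, 2, 2)

Row-insert the values π_1, π_2, … into P one at a time, bumping the leftmost entry strictly greater than the inserted value down to the next row. The recording tableau Q records, in position (i, j), the step at which that cell was added to P.
  Insert 5 (step 1): P = [5];  Q = [1]
  Insert 7 (step 2): P = [5, 7];  Q = [1, 2]
  Insert 3 (step 3): P = [3, 7] / [5];  Q = [1, 2] / [3]
  Insert 1 (step 4): P = [1, 7] / [3] / [5];  Q = [1, 2] / [3] / [4]
  Insert 2 (step 5): P = [1, 2] / [3, 7] / [5];  Q = [1, 2] / [3, 5] / [4]
  Insert 6 (step 6): P = [1, 2, 6] / [3, 7] / [5];  Q = [1, 2, 6] / [3, 5] / [4]
  Insert 4 (step 7): P = [1, 2, 4] / [3, 6] / [5, 7];  Q = [1, 2, 6] / [3, 5] / [4, 7]
Final shape: (3, 2, 2).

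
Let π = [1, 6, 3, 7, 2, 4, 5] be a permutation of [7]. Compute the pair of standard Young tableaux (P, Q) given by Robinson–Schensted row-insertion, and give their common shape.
P = [1, 2, 4, 5] / [3, 7] / [6];  Q = [1, 2, 4, 7] / [3, 6] / [5];  common shape = (4, 2, 1)

Row-insert the values π_1, π_2, … into P one at a time, bumping the leftmost entry strictly greater than the inserted value down to the next row. The recording tableau Q records, in position (i, j), the step at which that cell was added to P.
  Insert 1 (step 1): P = [1];  Q = [1]
  Insert 6 (step 2): P = [1, 6];  Q = [1, 2]
  Insert 3 (step 3): P = [1, 3] / [6];  Q = [1, 2] / [3]
  Insert 7 (step 4): P = [1, 3, 7] / [6];  Q = [1, 2, 4] / [3]
  Insert 2 (step 5): P = [1, 2, 7] / [3] / [6];  Q = [1, 2, 4] / [3] / [5]
  Insert 4 (step 6): P = [1, 2, 4] / [3, 7] / [6];  Q = [1, 2, 4] / [3, 6] / [5]
  Insert 5 (step 7): P = [1, 2, 4, 5] / [3, 7] / [6];  Q = [1, 2, 4, 7] / [3, 6] / [5]
Final shape: (4, 2, 1).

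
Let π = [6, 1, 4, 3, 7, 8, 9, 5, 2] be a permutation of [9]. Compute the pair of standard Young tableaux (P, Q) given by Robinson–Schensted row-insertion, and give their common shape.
P = [1, 2, 5, 8, 9] / [3, 7] / [4] / [6];  Q = [1, 3, 5, 6, 7] / [2, 8] / [4] / [9];  common shape = (5, 2, 1, 1)

Row-insert the values π_1, π_2, … into P one at a time, bumping the leftmost entry strictly greater than the inserted value down to the next row. The recording tableau Q records, in position (i, j), the step at which that cell was added to P.
  Insert 6 (step 1): P = [6];  Q = [1]
  Insert 1 (step 2): P = [1] / [6];  Q = [1] / [2]
  Insert 4 (step 3): P = [1, 4] / [6];  Q = [1, 3] / [2]
  Insert 3 (step 4): P = [1, 3] / [4] / [6];  Q = [1, 3] / [2] / [4]
  Insert 7 (step 5): P = [1, 3, 7] / [4] / [6];  Q = [1, 3, 5] / [2] / [4]
  Insert 8 (step 6): P = [1, 3, 7, 8] / [4] / [6];  Q = [1, 3, 5, 6] / [2] / [4]
  Insert 9 (step 7): P = [1, 3, 7, 8, 9] / [4] / [6];  Q = [1, 3, 5, 6, 7] / [2] / [4]
  Insert 5 (step 8): P = [1, 3, 5, 8, 9] / [4, 7] / [6];  Q = [1, 3, 5, 6, 7] / [2, 8] / [4]
  Insert 2 (step 9): P = [1, 2, 5, 8, 9] / [3, 7] / [4] / [6];  Q = [1, 3, 5, 6, 7] / [2, 8] / [4] / [9]
Final shape: (5, 2, 1, 1).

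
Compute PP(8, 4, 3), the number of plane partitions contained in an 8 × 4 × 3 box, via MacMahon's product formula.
PP(8, 4, 3) = 4723719

Evaluate the triple product over i = 1..8, j = 1..4, k = 1..3. The factors are (2/1) · (3/2) · (4/3) · (3/2) · (4/3) · (5/4) · (4/3) · (5/4) · … (96 factors total). The numerators and denominators telescope so the product is an integer; carrying out the multiplication exactly gives PP(8, 4, 3) = 4723719.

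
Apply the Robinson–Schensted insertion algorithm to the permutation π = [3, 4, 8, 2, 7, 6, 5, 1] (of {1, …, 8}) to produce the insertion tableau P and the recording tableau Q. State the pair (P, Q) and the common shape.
P = [1, 4, 5] / [2, 6] / [3] / [7] / [8];  Q = [1, 2, 3] / [4, 5] / [6] / [7] / [8];  common shape = (3, 2, 1, 1, 1)

Row-insert the values π_1, π_2, … into P one at a time, bumping the leftmost entry strictly greater than the inserted value down to the next row. The recording tableau Q records, in position (i, j), the step at which that cell was added to P.
  Insert 3 (step 1): P = [3];  Q = [1]
  Insert 4 (step 2): P = [3, 4];  Q = [1, 2]
  Insert 8 (step 3): P = [3, 4, 8];  Q = [1, 2, 3]
  Insert 2 (step 4): P = [2, 4, 8] / [3];  Q = [1, 2, 3] / [4]
  Insert 7 (step 5): P = [2, 4, 7] / [3, 8];  Q = [1, 2, 3] / [4, 5]
  Insert 6 (step 6): P = [2, 4, 6] / [3, 7] / [8];  Q = [1, 2, 3] / [4, 5] / [6]
  Insert 5 (step 7): P = [2, 4, 5] / [3, 6] / [7] / [8];  Q = [1, 2, 3] / [4, 5] / [6] / [7]
  Insert 1 (step 8): P = [1, 4, 5] / [2, 6] / [3] / [7] / [8];  Q = [1, 2, 3] / [4, 5] / [6] / [7] / [8]
Final shape: (3, 2, 1, 1, 1).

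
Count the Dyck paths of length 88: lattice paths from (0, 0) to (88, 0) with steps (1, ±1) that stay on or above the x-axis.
C_44 = 583300119592996693088040

These Dyck paths are counted by the Catalan number C_n = (1/(n + 1)) · C(2n, n). For n = 44: C_44 = (1/45) · C(88, 44) = 26248505381684851188961800/45 = 583300119592996693088040.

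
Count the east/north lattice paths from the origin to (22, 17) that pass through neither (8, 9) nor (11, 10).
Number of paths = 35117240886

Inclusion–exclusion. Total paths: C(39, 22) = 51021117810. Through P₁: C(17, 8)·C(22, 14) = 7773608700. Through P₂: C(21, 11)·C(18, 11) = 11224833984. Since P₁ is strictly southwest of P₂, a monotone path through both must visit P₁ then P₂; paths through both = C(17, 8)·C(4, 3)·C(18, 11) = 3094565760. Avoid both = 51021117810 − 7773608700 − 11224833984 + 3094565760 = 35117240886.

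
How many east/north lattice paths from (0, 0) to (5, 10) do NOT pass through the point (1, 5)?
Number of paths = 2247

Total paths from (0, 0) to (5, 10): C(15, 5) = 3003. Paths through (1, 5): (paths (0, 0) → (1, 5)) × (paths (1, 5) → (5, 10)) = C(6, 1) · C(9, 4) = 6 · 126 = 756. Avoidance count = 3003 − 756 = 2247.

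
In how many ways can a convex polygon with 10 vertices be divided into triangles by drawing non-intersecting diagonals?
C_8 = 1430

These polygon triangulations are counted by the Catalan number C_n = (1/(n + 1)) · C(2n, n). For n = 8: C_8 = (1/9) · C(16, 8) = 12870/9 = 1430.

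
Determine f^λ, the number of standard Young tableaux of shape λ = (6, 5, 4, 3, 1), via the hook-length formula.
# SYT of shape (6, 5, 4, 3, 1) = 34918884

Hook-length formula: f^λ = n! / Π hook(c), product over all cells c of the Young diagram. For λ = (6, 5, 4, 3, 1), n = 19 boxes. Hook lengths by row (left-to-right, top-to-bottom): [10, 8, 7, 5, 3, 1]; [8, 6, 5, 3, 1]; [6, 4, 3, 1]; [4, 2, 1]; [1]. Product of hooks = 3483648000. So f^λ = 19! / 3483648000 = 121645100408832000 / 3483648000 = 34918884.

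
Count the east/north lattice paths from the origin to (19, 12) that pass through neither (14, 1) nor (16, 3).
Number of paths = 140861625

Inclusion–exclusion. Total paths: C(31, 19) = 141120525. Through P₁: C(15, 14)·C(16, 5) = 65520. Through P₂: C(19, 16)·C(12, 3) = 213180. Since P₁ is strictly southwest of P₂, a monotone path through both must visit P₁ then P₂; paths through both = C(15, 14)·C(4, 2)·C(12, 3) = 19800. Avoid both = 141120525 − 65520 − 213180 + 19800 = 140861625.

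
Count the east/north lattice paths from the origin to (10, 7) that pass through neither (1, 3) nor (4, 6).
Number of paths = 15678

Inclusion–exclusion. Total paths: C(17, 10) = 19448. Through P₁: C(4, 1)·C(13, 9) = 2860. Through P₂: C(10, 4)·C(7, 6) = 1470. Since P₁ is strictly southwest of P₂, a monotone path through both must visit P₁ then P₂; paths through both = C(4, 1)·C(6, 3)·C(7, 6) = 560. Avoid both = 19448 − 2860 − 1470 + 560 = 15678.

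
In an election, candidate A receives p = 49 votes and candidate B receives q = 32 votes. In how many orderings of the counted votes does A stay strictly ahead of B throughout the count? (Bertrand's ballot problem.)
Strict-lead orderings = 7601512756667727261650

Total orderings of the 81 votes with 49 for A: C(81, 49) = 36218972546475641658450. By the Bertrand ballot formula (Cycle Lemma / reflection principle), the number of orderings in which A is strictly ahead of B throughout is (p − q)/(p + q) · C(p + q, p) = (49 − 32)/(49 + 32) · 36218972546475641658450 = 7601512756667727261650.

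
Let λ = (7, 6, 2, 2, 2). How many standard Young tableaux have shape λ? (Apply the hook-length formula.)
# SYT of shape (7, 6, 2, 2, 2) = 12345060

Hook-length formula: f^λ = n! / Π hook(c), product over all cells c of the Young diagram. For λ = (7, 6, 2, 2, 2), n = 19 boxes. Hook lengths by row (left-to-right, top-to-bottom): [11, 10, 6, 5, 4, 3, 1]; [9, 8, 4, 3, 2, 1]; [4, 3]; [3, 2]; [2, 1]. Product of hooks = 9853747200. So f^λ = 19! / 9853747200 = 121645100408832000 / 9853747200 = 12345060.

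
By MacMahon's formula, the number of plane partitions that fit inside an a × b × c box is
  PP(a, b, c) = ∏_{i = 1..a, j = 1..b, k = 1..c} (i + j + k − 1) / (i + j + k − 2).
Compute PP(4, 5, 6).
PP(4, 5, 6) = 133613766

Evaluate the triple product over i = 1..4, j = 1..5, k = 1..6. The factors are (2/1) · (3/2) · (4/3) · (5/4) · (6/5) · (7/6) · (3/2) · (4/3) · … (120 factors total). The numerators and denominators telescope so the product is an integer; carrying out the multiplication exactly gives PP(4, 5, 6) = 133613766.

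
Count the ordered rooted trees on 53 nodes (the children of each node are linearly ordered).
C_52 = 29869166945772625950142417512

These ordered rooted trees are counted by the Catalan number C_n = (1/(n + 1)) · C(2n, n). For n = 52: C_52 = (1/53) · C(104, 52) = 1583065848125949175357548128136/53 = 29869166945772625950142417512.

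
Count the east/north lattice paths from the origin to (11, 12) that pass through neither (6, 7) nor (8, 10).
Number of paths = 653666

Inclusion–exclusion. Total paths: C(23, 11) = 1352078. Through P₁: C(13, 6)·C(10, 5) = 432432. Through P₂: C(18, 8)·C(5, 3) = 437580. Since P₁ is strictly southwest of P₂, a monotone path through both must visit P₁ then P₂; paths through both = C(13, 6)·C(5, 2)·C(5, 3) = 171600. Avoid both = 1352078 − 432432 − 437580 + 171600 = 653666.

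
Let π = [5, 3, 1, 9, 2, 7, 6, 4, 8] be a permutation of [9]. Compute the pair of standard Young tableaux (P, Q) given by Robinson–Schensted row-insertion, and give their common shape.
P = [1, 2, 4, 8] / [3, 6] / [5, 7] / [9];  Q = [1, 4, 6, 9] / [2, 5] / [3, 7] / [8];  common shape = (4, 2, 2, 1)

Row-insert the values π_1, π_2, … into P one at a time, bumping the leftmost entry strictly greater than the inserted value down to the next row. The recording tableau Q records, in position (i, j), the step at which that cell was added to P.
  Insert 5 (step 1): P = [5];  Q = [1]
  Insert 3 (step 2): P = [3] / [5];  Q = [1] / [2]
  Insert 1 (step 3): P = [1] / [3] / [5];  Q = [1] / [2] / [3]
  Insert 9 (step 4): P = [1, 9] / [3] / [5];  Q = [1, 4] / [2] / [3]
  Insert 2 (step 5): P = [1, 2] / [3, 9] / [5];  Q = [1, 4] / [2, 5] / [3]
  Insert 7 (step 6): P = [1, 2, 7] / [3, 9] / [5];  Q = [1, 4, 6] / [2, 5] / [3]
  Insert 6 (step 7): P = [1, 2, 6] / [3, 7] / [5, 9];  Q = [1, 4, 6] / [2, 5] / [3, 7]
  Insert 4 (step 8): P = [1, 2, 4] / [3, 6] / [5, 7] / [9];  Q = [1, 4, 6] / [2, 5] / [3, 7] / [8]
  Insert 8 (step 9): P = [1, 2, 4, 8] / [3, 6] / [5, 7] / [9];  Q = [1, 4, 6, 9] / [2, 5] / [3, 7] / [8]
Final shape: (4, 2, 2, 1).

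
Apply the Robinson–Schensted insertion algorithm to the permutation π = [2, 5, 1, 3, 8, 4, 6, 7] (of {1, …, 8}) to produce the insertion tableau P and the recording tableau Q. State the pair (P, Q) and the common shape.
P = [1, 3, 4, 6, 7] / [2, 5, 8];  Q = [1, 2, 5, 7, 8] / [3, 4, 6];  common shape = (5, 3)

Row-insert the values π_1, π_2, … into P one at a time, bumping the leftmost entry strictly greater than the inserted value down to the next row. The recording tableau Q records, in position (i, j), the step at which that cell was added to P.
  Insert 2 (step 1): P = [2];  Q = [1]
  Insert 5 (step 2): P = [2, 5];  Q = [1, 2]
  Insert 1 (step 3): P = [1, 5] / [2];  Q = [1, 2] / [3]
  Insert 3 (step 4): P = [1, 3] / [2, 5];  Q = [1, 2] / [3, 4]
  Insert 8 (step 5): P = [1, 3, 8] / [2, 5];  Q = [1, 2, 5] / [3, 4]
  Insert 4 (step 6): P = [1, 3, 4] / [2, 5, 8];  Q = [1, 2, 5] / [3, 4, 6]
  Insert 6 (step 7): P = [1, 3, 4, 6] / [2, 5, 8];  Q = [1, 2, 5, 7] / [3, 4, 6]
  Insert 7 (step 8): P = [1, 3, 4, 6, 7] / [2, 5, 8];  Q = [1, 2, 5, 7, 8] / [3, 4, 6]
Final shape: (5, 3).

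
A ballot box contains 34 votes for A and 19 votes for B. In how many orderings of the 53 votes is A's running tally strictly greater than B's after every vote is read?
Strict-lead orderings = 33688403180250

Total orderings of the 53 votes with 34 for A: C(53, 34) = 119032357903550. By the Bertrand ballot formula (Cycle Lemma / reflection principle), the number of orderings in which A is strictly ahead of B throughout is (p − q)/(p + q) · C(p + q, p) = (34 − 19)/(34 + 19) · 119032357903550 = 33688403180250.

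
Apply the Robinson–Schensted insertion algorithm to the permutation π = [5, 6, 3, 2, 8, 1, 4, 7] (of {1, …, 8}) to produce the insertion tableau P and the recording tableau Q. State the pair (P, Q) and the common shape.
P = [1, 4, 7] / [2, 6, 8] / [3] / [5];  Q = [1, 2, 5] / [3, 7, 8] / [4] / [6];  common shape = (3, 3, 1, 1)

Row-insert the values π_1, π_2, … into P one at a time, bumping the leftmost entry strictly greater than the inserted value down to the next row. The recording tableau Q records, in position (i, j), the step at which that cell was added to P.
  Insert 5 (step 1): P = [5];  Q = [1]
  Insert 6 (step 2): P = [5, 6];  Q = [1, 2]
  Insert 3 (step 3): P = [3, 6] / [5];  Q = [1, 2] / [3]
  Insert 2 (step 4): P = [2, 6] / [3] / [5];  Q = [1, 2] / [3] / [4]
  Insert 8 (step 5): P = [2, 6, 8] / [3] / [5];  Q = [1, 2, 5] / [3] / [4]
  Insert 1 (step 6): P = [1, 6, 8] / [2] / [3] / [5];  Q = [1, 2, 5] / [3] / [4] / [6]
  Insert 4 (step 7): P = [1, 4, 8] / [2, 6] / [3] / [5];  Q = [1, 2, 5] / [3, 7] / [4] / [6]
  Insert 7 (step 8): P = [1, 4, 7] / [2, 6, 8] / [3] / [5];  Q = [1, 2, 5] / [3, 7, 8] / [4] / [6]
Final shape: (3, 3, 1, 1).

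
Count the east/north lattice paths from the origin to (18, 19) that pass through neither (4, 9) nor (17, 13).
Number of paths = 15443926810

Inclusion–exclusion. Total paths: C(37, 18) = 17672631900. Through P₁: C(13, 4)·C(24, 14) = 1402298040. Through P₂: C(30, 17)·C(7, 1) = 838318950. Since P₁ is strictly southwest of P₂, a monotone path through both must visit P₁ then P₂; paths through both = C(13, 4)·C(17, 13)·C(7, 1) = 11911900. Avoid both = 17672631900 − 1402298040 − 838318950 + 11911900 = 15443926810.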